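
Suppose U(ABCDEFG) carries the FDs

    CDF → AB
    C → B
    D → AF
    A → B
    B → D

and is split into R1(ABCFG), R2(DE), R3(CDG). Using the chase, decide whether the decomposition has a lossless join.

No

Chase test. Columns are ABCDEFG; row i has aⱼ where attribute j ∈ Ri, else bᵢⱼ.
Initial tableau (one row per fragment):
  row 1: a1 a2 a3 b14 b15 a6 a7
  row 2: b21 b22 b23 a4 a5 b26 b27
  row 3: b31 b32 a3 a4 b35 b36 a7
Rows 1 and 3 agree on C; apply C→B and equate their B entries.
Rows 2 and 3 agree on D; apply D→AF and equate their AF entries.
Rows 2 and 3 agree on A; apply A→B and equate their B entries.
Rows 1 and 2 agree on B; apply B→D and equate their D entries.
Rows 1 and 2 agree on D; apply D→AF and equate their AF entries.
No row becomes fully distinguished — the join is lossy.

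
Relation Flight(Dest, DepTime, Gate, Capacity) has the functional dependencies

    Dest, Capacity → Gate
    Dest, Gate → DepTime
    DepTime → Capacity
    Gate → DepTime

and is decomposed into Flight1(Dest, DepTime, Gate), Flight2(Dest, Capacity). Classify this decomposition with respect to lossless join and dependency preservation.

Lossless test: (Dest)⁺ = {Dest}, which is a superkey of neither fragment — lossy.
Dependency preservation: the restricted closure of {Dest, Capacity} across the fragments never reaches {Gate}, so Dest, Capacity → Gate cannot be enforced without a join — not preserved.

lossy and not dependency-preserving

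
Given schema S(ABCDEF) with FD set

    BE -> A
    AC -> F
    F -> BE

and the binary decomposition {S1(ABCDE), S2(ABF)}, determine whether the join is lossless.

No

Common attributes: S1 ∩ S2 = {AB}.
No dependency enlarges {AB}, so (AB)⁺ = {AB}.
The closure contains neither all of S1 = {ABCDE} nor all of S2 = {ABF}, so the common attributes are not a superkey of either fragment. The join is lossy.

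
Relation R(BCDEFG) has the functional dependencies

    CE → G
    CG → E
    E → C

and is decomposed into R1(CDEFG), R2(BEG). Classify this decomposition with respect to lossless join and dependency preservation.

Lossless test: (EG)⁺ = {CEG}, which is a superkey of neither fragment — lossy.
Dependency preservation: every FD's attributes lie within a single fragment, so each can be enforced locally — preserved.

lossy but dependency-preserving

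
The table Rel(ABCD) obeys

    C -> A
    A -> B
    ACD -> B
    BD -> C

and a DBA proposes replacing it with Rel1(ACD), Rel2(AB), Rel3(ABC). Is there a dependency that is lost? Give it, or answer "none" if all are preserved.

Check BD → C: no single fragment contains all of {BCD}, and the restricted closure of {BD} across the fragments never reaches {C}.
C → A is preserved.
A → B is preserved.
ACD → B is preserved.

BD -> C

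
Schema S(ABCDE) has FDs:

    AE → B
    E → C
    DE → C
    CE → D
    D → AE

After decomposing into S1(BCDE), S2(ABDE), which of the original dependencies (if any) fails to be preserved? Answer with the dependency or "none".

AE → B lies within S2.
E → C lies within S1.
DE → C lies within S1.
CE → D lies within S1.
D → AE lies within S2.
Every dependency is enforceable on the fragments, so the decomposition is dependency-preserving.

none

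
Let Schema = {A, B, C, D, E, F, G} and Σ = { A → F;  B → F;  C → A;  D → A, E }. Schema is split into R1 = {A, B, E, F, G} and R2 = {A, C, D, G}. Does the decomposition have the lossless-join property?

No

Common attributes: R1 ∩ R2 = {A, G}.
Closure of {A, G}: A → F applies, adding F. So (A, G)⁺ = {A, F, G}.
The closure contains neither all of R1 = {A, B, E, F, G} nor all of R2 = {A, C, D, G}, so the common attributes are not a superkey of either fragment. The join is lossy.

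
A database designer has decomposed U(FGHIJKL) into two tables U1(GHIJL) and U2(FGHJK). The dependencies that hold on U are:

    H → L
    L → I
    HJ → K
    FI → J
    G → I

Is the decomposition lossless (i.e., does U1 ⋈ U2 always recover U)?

Common attributes: U1 ∩ U2 = {GHJ}.
Closure of {GHJ}: H → L applies, adding L; L → I applies, adding I; HJ → K applies, adding K. So (GHJ)⁺ = {GHIJKL}.
This closure contains every attribute of U1, so U1 ∩ U2 → U1. The join is lossless.

Yes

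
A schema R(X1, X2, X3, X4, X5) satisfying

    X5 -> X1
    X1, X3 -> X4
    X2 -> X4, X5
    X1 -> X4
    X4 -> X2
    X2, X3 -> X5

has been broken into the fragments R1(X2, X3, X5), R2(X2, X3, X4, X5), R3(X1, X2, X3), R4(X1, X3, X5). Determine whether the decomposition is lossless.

Yes

Chase test. Columns are X1, X2, X3, X4, X5; row i has aⱼ where attribute j ∈ Ri, else bᵢⱼ.
Initial tableau (one row per fragment):
  row 1: b11 a2 a3 b14 a5
  row 2: b21 a2 a3 a4 a5
  row 3: a1 a2 a3 b34 b35
  row 4: a1 b42 a3 b44 a5
Rows 1 and 2 agree on X5; apply X5→X1 and equate their X1 entries.
Rows 1 and 4 agree on X5; apply X5→X1 and equate their X1 entries.
Rows 1 and 2 agree on X1, X3; apply X1, X3→X4 and equate their X4 entries.
Rows 1 and 3 agree on X1, X3; apply X1, X3→X4 and equate their X4 entries.
Rows 1 and 4 agree on X1, X3; apply X1, X3→X4 and equate their X4 entries.
Rows 1 and 3 agree on X2; apply X2→X4, X5 and equate their X4, X5 entries.
Rows 1 and 4 agree on X4; apply X4→X2 and equate their X2 entries.
Row 1 is now all distinguished symbols — the join is lossless.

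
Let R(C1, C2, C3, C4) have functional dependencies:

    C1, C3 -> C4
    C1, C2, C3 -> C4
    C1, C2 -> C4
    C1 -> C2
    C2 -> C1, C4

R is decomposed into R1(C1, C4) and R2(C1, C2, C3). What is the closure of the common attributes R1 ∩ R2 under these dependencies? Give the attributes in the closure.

C1, C2, C4

R1 ∩ R2 = {C1}.
C1 → C2 applies, adding C2
C2 → C1, C4 applies, adding C4
Closure: {C1, C2, C4}.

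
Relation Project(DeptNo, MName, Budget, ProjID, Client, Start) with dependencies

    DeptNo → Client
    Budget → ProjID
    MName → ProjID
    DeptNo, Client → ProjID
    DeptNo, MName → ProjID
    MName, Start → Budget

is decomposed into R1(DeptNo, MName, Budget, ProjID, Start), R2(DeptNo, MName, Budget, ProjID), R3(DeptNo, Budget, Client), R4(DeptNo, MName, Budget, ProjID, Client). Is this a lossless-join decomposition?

Chase test. Columns are DeptNo, MName, Budget, ProjID, Client, Start; row i has aⱼ where attribute j ∈ Ri, else bᵢⱼ.
Initial tableau (one row per fragment):
  row 1: a1 a2 a3 a4 b15 a6
  row 2: a1 a2 a3 a4 b25 b26
  row 3: a1 b32 a3 b34 a5 b36
  row 4: a1 a2 a3 a4 a5 b46
Rows 1 and 2 agree on DeptNo; apply DeptNo→Client and equate their Client entries.
Rows 1 and 3 agree on DeptNo; apply DeptNo→Client and equate their Client entries.
Rows 1 and 3 agree on Budget; apply Budget→ProjID and equate their ProjID entries.
Row 1 is now all distinguished symbols — the join is lossless.

Yes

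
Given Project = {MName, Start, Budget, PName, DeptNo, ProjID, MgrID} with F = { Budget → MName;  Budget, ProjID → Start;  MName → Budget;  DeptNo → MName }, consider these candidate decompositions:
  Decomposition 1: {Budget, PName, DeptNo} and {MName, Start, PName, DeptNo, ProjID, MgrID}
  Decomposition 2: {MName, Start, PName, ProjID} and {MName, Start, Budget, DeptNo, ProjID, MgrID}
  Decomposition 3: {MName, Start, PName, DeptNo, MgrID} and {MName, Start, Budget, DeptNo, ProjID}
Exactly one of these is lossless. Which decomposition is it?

Decomposition 1

Decomposition 1: common = {PName, DeptNo}, closure = {MName, Budget, PName, DeptNo} → lossless.
Decomposition 2: common = {MName, Start, ProjID}, closure = {MName, Start, Budget, ProjID} → lossy.
Decomposition 3: common = {MName, Start, DeptNo}, closure = {MName, Start, Budget, DeptNo} → lossy.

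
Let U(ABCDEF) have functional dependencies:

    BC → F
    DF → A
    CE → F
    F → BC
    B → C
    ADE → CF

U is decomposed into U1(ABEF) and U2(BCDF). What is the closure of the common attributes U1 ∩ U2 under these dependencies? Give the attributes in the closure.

U1 ∩ U2 = {BF}.
F → BC applies, adding C
Closure: {BCF}.

BCF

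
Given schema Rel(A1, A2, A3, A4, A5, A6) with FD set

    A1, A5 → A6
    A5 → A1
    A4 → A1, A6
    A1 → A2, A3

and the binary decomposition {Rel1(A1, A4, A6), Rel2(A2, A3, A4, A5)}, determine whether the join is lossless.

Yes

Common attributes: Rel1 ∩ Rel2 = {A4}.
Closure of {A4}: A4 → A1, A6 applies, adding A1, A6; A1 → A2, A3 applies, adding A2, A3. So (A4)⁺ = {A1, A2, A3, A4, A6}.
This closure contains every attribute of Rel1, so Rel1 ∩ Rel2 → Rel1. The join is lossless.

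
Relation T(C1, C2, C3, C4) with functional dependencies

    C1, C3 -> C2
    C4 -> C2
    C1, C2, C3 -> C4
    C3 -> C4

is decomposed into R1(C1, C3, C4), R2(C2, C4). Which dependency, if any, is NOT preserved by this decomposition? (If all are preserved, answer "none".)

C1, C3 → C2: restricted closure across fragments reaches C2.
C4 → C2 lies within R2.
C1, C2, C3 → C4: restricted closure across fragments reaches C4.
C3 → C4 lies within R1.
Every dependency is enforceable on the fragments, so the decomposition is dependency-preserving.

none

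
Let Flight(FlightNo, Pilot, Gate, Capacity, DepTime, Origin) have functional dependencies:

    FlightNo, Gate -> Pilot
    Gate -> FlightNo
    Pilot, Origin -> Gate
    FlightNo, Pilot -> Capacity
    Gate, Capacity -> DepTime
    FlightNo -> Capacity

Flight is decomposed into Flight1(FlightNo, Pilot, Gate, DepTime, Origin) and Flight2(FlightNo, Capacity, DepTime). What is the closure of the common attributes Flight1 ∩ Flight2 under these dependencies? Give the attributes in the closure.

Flight1 ∩ Flight2 = {FlightNo, DepTime}.
FlightNo → Capacity applies, adding Capacity
Closure: {FlightNo, Capacity, DepTime}.

FlightNo, Capacity, DepTime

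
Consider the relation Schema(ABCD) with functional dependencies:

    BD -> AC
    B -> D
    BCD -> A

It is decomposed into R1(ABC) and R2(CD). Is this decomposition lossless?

No

Common attributes: R1 ∩ R2 = {C}.
No dependency enlarges {C}, so (C)⁺ = {C}.
The closure contains neither all of R1 = {ABC} nor all of R2 = {CD}, so the common attributes are not a superkey of either fragment. The join is lossy.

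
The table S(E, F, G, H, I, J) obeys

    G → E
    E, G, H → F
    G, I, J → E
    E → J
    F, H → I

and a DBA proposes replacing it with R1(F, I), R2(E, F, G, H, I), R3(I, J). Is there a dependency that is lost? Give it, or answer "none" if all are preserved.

Check E → J: no single fragment contains all of {E, J}, and the restricted closure of {E} across the fragments never reaches {J}.
G → E is preserved.
E, G, H → F is preserved.
G, I, J → E is preserved.
F, H → I is preserved.

E → J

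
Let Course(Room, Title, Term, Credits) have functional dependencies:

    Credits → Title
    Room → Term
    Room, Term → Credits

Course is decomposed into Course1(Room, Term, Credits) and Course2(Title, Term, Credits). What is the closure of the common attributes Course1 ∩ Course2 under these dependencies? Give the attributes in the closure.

Title, Term, Credits

Course1 ∩ Course2 = {Term, Credits}.
Credits → Title applies, adding Title
Closure: {Title, Term, Credits}.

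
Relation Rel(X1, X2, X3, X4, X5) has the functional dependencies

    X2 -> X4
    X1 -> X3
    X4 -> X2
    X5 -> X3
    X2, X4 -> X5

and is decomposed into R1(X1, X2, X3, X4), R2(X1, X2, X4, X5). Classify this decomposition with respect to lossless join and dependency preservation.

lossless but not dependency-preserving

Lossless test: (X1, X2, X4)⁺ = {X1, X2, X3, X4, X5}, which contains all of one fragment — lossless.
Dependency preservation: the restricted closure of {X5} across the fragments never reaches {X3}, so X5 → X3 cannot be enforced without a join — not preserved.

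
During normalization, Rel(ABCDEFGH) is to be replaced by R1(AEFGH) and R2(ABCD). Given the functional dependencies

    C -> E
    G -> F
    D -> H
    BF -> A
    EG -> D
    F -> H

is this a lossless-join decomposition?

No

Common attributes: R1 ∩ R2 = {A}.
No dependency enlarges {A}, so (A)⁺ = {A}.
The closure contains neither all of R1 = {AEFGH} nor all of R2 = {ABCD}, so the common attributes are not a superkey of either fragment. The join is lossy.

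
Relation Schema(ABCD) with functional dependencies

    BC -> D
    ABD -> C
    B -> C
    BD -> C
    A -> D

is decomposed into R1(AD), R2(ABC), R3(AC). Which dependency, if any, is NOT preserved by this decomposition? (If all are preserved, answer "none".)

BC -> D

Check BC → D: no single fragment contains all of {BCD}, and the restricted closure of {BC} across the fragments never reaches {D}.
ABD → C is preserved.
B → C is preserved.
BD → C is preserved.
A → D is preserved.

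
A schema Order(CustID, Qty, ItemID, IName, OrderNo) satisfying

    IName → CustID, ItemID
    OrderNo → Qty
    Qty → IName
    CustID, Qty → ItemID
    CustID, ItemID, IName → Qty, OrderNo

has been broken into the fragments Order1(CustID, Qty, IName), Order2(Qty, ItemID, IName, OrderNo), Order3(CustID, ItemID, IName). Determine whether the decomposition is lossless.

Chase test. Columns are CustID, Qty, ItemID, IName, OrderNo; row i has aⱼ where attribute j ∈ Orderi, else bᵢⱼ.
Initial tableau (one row per fragment):
  row 1: a1 a2 b13 a4 b15
  row 2: b21 a2 a3 a4 a5
  row 3: a1 b32 a3 a4 b35
Rows 1 and 2 agree on IName; apply IName→CustID, ItemID and equate their CustID, ItemID entries.
Rows 1 and 2 agree on CustID, ItemID, IName; apply CustID, ItemID, IName→Qty, OrderNo and equate their Qty, OrderNo entries.
Rows 1 and 3 agree on CustID, ItemID, IName; apply CustID, ItemID, IName→Qty, OrderNo and equate their Qty, OrderNo entries.
Row 1 is now all distinguished symbols — the join is lossless.

Yes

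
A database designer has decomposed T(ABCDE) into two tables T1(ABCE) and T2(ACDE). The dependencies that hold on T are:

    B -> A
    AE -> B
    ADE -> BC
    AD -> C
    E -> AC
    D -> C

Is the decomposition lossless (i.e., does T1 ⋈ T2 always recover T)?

Common attributes: T1 ∩ T2 = {ACE}.
Closure of {ACE}: AE → B applies, adding B. So (ACE)⁺ = {ABCE}.
This closure contains every attribute of T1, so T1 ∩ T2 → T1. The join is lossless.

Yes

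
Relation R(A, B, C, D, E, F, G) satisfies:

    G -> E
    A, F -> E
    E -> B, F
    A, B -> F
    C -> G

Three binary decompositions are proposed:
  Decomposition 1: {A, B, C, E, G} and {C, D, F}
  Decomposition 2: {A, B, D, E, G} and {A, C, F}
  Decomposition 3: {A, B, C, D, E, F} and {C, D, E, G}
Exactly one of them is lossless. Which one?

Decomposition 1: common = {C}, closure = {B, C, E, F, G} → lossy.
Decomposition 2: common = {A}, closure = {A} → lossy.
Decomposition 3: common = {C, D, E}, closure = {B, C, D, E, F, G} → lossless.

Decomposition 3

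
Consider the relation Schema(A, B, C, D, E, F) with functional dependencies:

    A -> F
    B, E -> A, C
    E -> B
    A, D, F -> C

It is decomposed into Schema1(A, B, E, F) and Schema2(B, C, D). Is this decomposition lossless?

Common attributes: Schema1 ∩ Schema2 = {B}.
No dependency enlarges {B}, so (B)⁺ = {B}.
The closure contains neither all of Schema1 = {A, B, E, F} nor all of Schema2 = {B, C, D}, so the common attributes are not a superkey of either fragment. The join is lossy.

No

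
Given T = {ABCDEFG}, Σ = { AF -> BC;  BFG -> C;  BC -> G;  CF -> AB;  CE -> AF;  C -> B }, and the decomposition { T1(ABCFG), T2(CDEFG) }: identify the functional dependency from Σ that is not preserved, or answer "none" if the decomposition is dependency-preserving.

none

AF → BC lies within T1.
BFG → C lies within T1.
BC → G lies within T1.
CF → AB lies within T1.
CE → AF: restricted closure across fragments reaches AF.
C → B lies within T1.
Every dependency is enforceable on the fragments, so the decomposition is dependency-preserving.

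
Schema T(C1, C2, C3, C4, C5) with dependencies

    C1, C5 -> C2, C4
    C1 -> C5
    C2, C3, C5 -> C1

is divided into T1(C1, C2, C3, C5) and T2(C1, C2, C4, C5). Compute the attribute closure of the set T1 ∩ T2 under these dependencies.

C1, C2, C4, C5

T1 ∩ T2 = {C1, C2, C5}.
C1, C5 → C2, C4 applies, adding C4
Closure: {C1, C2, C4, C5}.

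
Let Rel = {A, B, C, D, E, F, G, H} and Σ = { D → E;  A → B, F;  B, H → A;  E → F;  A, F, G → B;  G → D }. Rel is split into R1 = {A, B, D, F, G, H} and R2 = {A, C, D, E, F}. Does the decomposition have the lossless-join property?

No

Common attributes: R1 ∩ R2 = {A, D, F}.
Closure of {A, D, F}: D → E applies, adding E; A → B, F applies, adding B. So (A, D, F)⁺ = {A, B, D, E, F}.
The closure contains neither all of R1 = {A, B, D, F, G, H} nor all of R2 = {A, C, D, E, F}, so the common attributes are not a superkey of either fragment. The join is lossy.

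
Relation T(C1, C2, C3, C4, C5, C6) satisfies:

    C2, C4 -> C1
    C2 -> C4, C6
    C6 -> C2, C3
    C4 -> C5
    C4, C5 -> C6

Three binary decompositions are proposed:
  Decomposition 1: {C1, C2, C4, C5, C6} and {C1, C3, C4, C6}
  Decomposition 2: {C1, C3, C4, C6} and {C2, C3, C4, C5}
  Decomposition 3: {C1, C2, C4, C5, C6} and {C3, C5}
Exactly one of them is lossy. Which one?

Decomposition 3

Decomposition 1: common = {C1, C4, C6}, closure = {C1, C2, C3, C4, C5, C6} → lossless.
Decomposition 2: common = {C3, C4}, closure = {C1, C2, C3, C4, C5, C6} → lossless.
Decomposition 3: common = {C5}, closure = {C5} → lossy.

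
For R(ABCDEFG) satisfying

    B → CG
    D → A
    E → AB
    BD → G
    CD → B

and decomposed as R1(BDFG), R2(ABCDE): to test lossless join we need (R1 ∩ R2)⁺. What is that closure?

R1 ∩ R2 = {BD}.
B → CG applies, adding CG
D → A applies, adding A
Closure: {ABCDG}.

ABCDG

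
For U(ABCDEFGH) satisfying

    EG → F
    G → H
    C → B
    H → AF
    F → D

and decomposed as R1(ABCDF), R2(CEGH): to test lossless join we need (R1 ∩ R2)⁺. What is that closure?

R1 ∩ R2 = {C}.
C → B applies, adding B
Closure: {BC}.

BC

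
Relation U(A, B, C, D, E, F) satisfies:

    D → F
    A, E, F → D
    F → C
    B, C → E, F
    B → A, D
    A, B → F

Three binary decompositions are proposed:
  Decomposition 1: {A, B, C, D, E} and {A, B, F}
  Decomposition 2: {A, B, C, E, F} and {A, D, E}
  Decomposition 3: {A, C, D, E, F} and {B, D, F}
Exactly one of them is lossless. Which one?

Decomposition 1

Decomposition 1: common = {A, B}, closure = {A, B, C, D, E, F} → lossless.
Decomposition 2: common = {A, E}, closure = {A, E} → lossy.
Decomposition 3: common = {D, F}, closure = {C, D, F} → lossy.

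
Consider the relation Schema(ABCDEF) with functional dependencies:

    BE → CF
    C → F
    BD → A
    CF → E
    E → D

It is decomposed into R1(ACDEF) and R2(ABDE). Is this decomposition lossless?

Common attributes: R1 ∩ R2 = {ADE}.
No dependency enlarges {ADE}, so (ADE)⁺ = {ADE}.
The closure contains neither all of R1 = {ACDEF} nor all of R2 = {ABDE}, so the common attributes are not a superkey of either fragment. The join is lossy.

No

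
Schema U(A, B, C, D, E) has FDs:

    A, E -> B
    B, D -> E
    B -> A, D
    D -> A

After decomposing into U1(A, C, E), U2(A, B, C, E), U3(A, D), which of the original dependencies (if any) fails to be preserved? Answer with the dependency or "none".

B -> A, D

Check B → A, D: no single fragment contains all of {A, B, D}, and the restricted closure of {B} across the fragments never reaches {A, D}.
A, E → B is preserved.
B, D → E is preserved.
D → A is preserved.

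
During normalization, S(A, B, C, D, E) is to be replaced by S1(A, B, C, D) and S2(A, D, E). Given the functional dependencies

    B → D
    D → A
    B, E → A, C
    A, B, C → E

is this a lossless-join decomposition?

Common attributes: S1 ∩ S2 = {A, D}.
No dependency enlarges {A, D}, so (A, D)⁺ = {A, D}.
The closure contains neither all of S1 = {A, B, C, D} nor all of S2 = {A, D, E}, so the common attributes are not a superkey of either fragment. The join is lossy.

No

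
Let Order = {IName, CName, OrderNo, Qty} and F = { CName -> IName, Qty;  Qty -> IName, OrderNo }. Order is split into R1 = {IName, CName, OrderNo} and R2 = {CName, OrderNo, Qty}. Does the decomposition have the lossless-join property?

Common attributes: R1 ∩ R2 = {CName, OrderNo}.
Closure of {CName, OrderNo}: CName → IName, Qty applies, adding IName, Qty. So (CName, OrderNo)⁺ = {IName, CName, OrderNo, Qty}.
This closure contains every attribute of R1, so R1 ∩ R2 → R1. The join is lossless.

Yes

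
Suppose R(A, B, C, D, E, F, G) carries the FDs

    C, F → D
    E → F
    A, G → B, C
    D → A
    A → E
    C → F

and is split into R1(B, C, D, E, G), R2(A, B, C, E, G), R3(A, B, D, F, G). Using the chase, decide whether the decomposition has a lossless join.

Yes

Chase test. Columns are A, B, C, D, E, F, G; row i has aⱼ where attribute j ∈ Ri, else bᵢⱼ.
Initial tableau (one row per fragment):
  row 1: b11 a2 a3 a4 a5 b16 a7
  row 2: a1 a2 a3 b24 a5 b26 a7
  row 3: a1 a2 b33 a4 b35 a6 a7
Rows 1 and 2 agree on E; apply E→F and equate their F entries.
Rows 2 and 3 agree on A, G; apply A, G→B, C and equate their B, C entries.
Rows 1 and 3 agree on D; apply D→A and equate their A entries.
Rows 1 and 3 agree on A; apply A→E and equate their E entries.
Rows 1 and 3 agree on C; apply C→F and equate their F entries.
Rows 1 and 2 agree on C, F; apply C, F→D and equate their D entries.
Row 1 is now all distinguished symbols — the join is lossless.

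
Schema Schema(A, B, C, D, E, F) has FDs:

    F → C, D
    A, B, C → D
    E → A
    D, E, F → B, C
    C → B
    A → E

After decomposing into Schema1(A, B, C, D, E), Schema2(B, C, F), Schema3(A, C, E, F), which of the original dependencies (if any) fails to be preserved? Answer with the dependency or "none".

F → C, D

Check F → C, D: no single fragment contains all of {C, D, F}, and the restricted closure of {F} across the fragments never reaches {C, D}.
A, B, C → D is preserved.
E → A is preserved.
D, E, F → B, C is preserved.
C → B is preserved.
A → E is preserved.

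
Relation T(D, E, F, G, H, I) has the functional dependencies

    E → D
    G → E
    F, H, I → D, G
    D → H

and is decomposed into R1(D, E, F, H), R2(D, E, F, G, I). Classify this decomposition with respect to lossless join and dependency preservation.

lossless but not dependency-preserving

Lossless test: (D, E, F)⁺ = {D, E, F, H}, which contains all of one fragment — lossless.
Dependency preservation: the restricted closure of {F, H, I} across the fragments never reaches {D, G}, so F, H, I → D, G cannot be enforced without a join — not preserved.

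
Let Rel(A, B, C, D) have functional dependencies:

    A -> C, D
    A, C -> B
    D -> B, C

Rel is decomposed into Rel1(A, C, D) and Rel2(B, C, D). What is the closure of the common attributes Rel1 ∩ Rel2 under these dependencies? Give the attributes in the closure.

Rel1 ∩ Rel2 = {C, D}.
D → B, C applies, adding B
Closure: {B, C, D}.

B, C, D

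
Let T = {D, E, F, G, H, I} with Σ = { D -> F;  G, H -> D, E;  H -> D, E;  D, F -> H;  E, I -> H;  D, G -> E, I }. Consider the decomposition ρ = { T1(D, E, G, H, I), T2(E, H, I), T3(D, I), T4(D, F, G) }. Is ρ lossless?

Chase test. Columns are D, E, F, G, H, I; row i has aⱼ where attribute j ∈ Ti, else bᵢⱼ.
Initial tableau (one row per fragment):
  row 1: a1 a2 b13 a4 a5 a6
  row 2: b21 a2 b23 b24 a5 a6
  row 3: a1 b32 b33 b34 b35 a6
  row 4: a1 b42 a3 a4 b45 b46
Rows 1 and 3 agree on D; apply D→F and equate their F entries.
Rows 1 and 4 agree on D; apply D→F and equate their F entries.
Rows 1 and 2 agree on H; apply H→D, E and equate their D, E entries.
Rows 1 and 3 agree on D, F; apply D, F→H and equate their H entries.
Rows 1 and 4 agree on D, F; apply D, F→H and equate their H entries.
Rows 1 and 4 agree on D, G; apply D, G→E, I and equate their E, I entries.
Rows 1 and 2 agree on D; apply D→F and equate their F entries.
Rows 1 and 3 agree on H; apply H→D, E and equate their D, E entries.
Row 1 is now all distinguished symbols — the join is lossless.

Yes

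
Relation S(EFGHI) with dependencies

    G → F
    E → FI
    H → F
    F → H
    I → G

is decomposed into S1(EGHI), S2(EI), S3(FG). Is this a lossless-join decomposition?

Yes

Chase test. Columns are EFGHI; row i has aⱼ where attribute j ∈ Si, else bᵢⱼ.
Initial tableau (one row per fragment):
  row 1: a1 b12 a3 a4 a5
  row 2: a1 b22 b23 b24 a5
  row 3: b31 a2 a3 b34 b35
Rows 1 and 3 agree on G; apply G→F and equate their F entries.
Rows 1 and 2 agree on E; apply E→FI and equate their FI entries.
Rows 1 and 2 agree on F; apply F→H and equate their H entries.
Rows 1 and 3 agree on F; apply F→H and equate their H entries.
Rows 1 and 2 agree on I; apply I→G and equate their G entries.
Row 1 is now all distinguished symbols — the join is lossless.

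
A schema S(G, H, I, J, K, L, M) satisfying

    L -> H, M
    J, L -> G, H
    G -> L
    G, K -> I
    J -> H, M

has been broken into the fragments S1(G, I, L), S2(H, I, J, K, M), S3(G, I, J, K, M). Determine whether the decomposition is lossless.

Yes

Chase test. Columns are G, H, I, J, K, L, M; row i has aⱼ where attribute j ∈ Si, else bᵢⱼ.
Initial tableau (one row per fragment):
  row 1: a1 b12 a3 b14 b15 a6 b17
  row 2: b21 a2 a3 a4 a5 b26 a7
  row 3: a1 b32 a3 a4 a5 b36 a7
Rows 1 and 3 agree on G; apply G→L and equate their L entries.
Rows 2 and 3 agree on J; apply J→H, M and equate their H, M entries.
Rows 1 and 3 agree on L; apply L→H, M and equate their H, M entries.
Row 3 is now all distinguished symbols — the join is lossless.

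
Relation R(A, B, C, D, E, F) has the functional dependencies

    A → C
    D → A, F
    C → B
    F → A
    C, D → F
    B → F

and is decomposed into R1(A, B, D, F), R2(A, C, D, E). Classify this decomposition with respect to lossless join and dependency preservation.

lossless and dependency-preserving

Lossless test: (A, D)⁺ = {A, B, C, D, F}, which contains all of one fragment — lossless.
Dependency preservation: C → B; C, D → F are not contained in any single fragment, but the restricted closure of each left-hand side across the fragments still reaches the right-hand side; the remaining FDs each lie inside some fragment. All dependencies are preserved.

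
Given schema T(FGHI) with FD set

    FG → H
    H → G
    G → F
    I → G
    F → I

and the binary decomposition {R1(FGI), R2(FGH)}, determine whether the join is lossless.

Yes

Common attributes: R1 ∩ R2 = {FG}.
Closure of {FG}: FG → H applies, adding H; F → I applies, adding I. So (FG)⁺ = {FGHI}.
This closure contains every attribute of R1, so R1 ∩ R2 → R1. The join is lossless.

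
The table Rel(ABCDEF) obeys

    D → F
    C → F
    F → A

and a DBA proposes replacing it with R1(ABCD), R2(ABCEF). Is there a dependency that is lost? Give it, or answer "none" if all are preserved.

Check D → F: no single fragment contains all of {DF}, and the restricted closure of {D} across the fragments never reaches {F}.
C → F is preserved.
F → A is preserved.

D → F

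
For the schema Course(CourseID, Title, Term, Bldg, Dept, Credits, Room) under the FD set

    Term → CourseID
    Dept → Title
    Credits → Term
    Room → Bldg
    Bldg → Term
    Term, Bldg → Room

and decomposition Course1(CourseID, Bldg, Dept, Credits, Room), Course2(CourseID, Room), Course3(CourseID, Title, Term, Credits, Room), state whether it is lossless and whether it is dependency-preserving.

Lossless test (chase): Rows 1 and 3 agree on Credits; apply Credits→Term and equate their Term entries. Rows 1 and 2 agree on Room; apply Room→Bldg and equate their Bldg entries. Rows 1 and 3 agree on Room; apply Room→Bldg and equate their Bldg entries. Rows 1 and 2 agree on Bldg; apply Bldg→Term and equate their Term entries. No row becomes fully distinguished — the join is lossy.
Dependency preservation: the restricted closure of {Dept} across the fragments never reaches {Title}, so Dept → Title cannot be enforced without a join — not preserved.

lossy and not dependency-preserving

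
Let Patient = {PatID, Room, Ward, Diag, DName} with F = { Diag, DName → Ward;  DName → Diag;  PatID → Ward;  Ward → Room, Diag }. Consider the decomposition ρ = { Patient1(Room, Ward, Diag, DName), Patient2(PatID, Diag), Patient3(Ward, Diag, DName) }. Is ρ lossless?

Chase test. Columns are PatID, Room, Ward, Diag, DName; row i has aⱼ where attribute j ∈ Patienti, else bᵢⱼ.
Initial tableau (one row per fragment):
  row 1: b11 a2 a3 a4 a5
  row 2: a1 b22 b23 a4 b25
  row 3: b31 b32 a3 a4 a5
Rows 1 and 3 agree on Ward; apply Ward→Room, Diag and equate their Room, Diag entries.
No row becomes fully distinguished — the join is lossy.

No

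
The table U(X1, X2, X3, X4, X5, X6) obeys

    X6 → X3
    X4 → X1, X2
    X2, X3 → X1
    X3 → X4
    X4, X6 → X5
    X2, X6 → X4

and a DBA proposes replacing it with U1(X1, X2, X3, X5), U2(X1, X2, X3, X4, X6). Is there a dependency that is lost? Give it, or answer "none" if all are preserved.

X4, X6 → X5

Check X4, X6 → X5: no single fragment contains all of {X4, X5, X6}, and the restricted closure of {X4, X6} across the fragments never reaches {X5}.
X6 → X3 is preserved.
X4 → X1, X2 is preserved.
X2, X3 → X1 is preserved.
X3 → X4 is preserved.
X2, X6 → X4 is preserved.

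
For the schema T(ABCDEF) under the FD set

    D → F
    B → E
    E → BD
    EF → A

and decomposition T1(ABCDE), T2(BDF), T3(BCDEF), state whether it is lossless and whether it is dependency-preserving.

Lossless test (chase): Rows 1 and 2 agree on D; apply D→F and equate their F entries. Rows 1 and 2 agree on B; apply B→E and equate their E entries. Rows 1 and 2 agree on EF; apply EF→A and equate their A entries. Rows 1 and 3 agree on EF; apply EF→A and equate their A entries. Row 1 is now all distinguished symbols — the join is lossless.
Dependency preservation: EF → A is not contained in any single fragment, but the restricted closure of its left-hand side across the fragments still reaches the right-hand side; the remaining FDs each lie inside some fragment. All dependencies are preserved.

lossless and dependency-preserving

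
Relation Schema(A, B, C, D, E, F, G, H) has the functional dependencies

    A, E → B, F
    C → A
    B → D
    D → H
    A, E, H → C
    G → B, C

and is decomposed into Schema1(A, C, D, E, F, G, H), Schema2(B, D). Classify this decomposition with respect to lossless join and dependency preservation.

lossy and not dependency-preserving

Lossless test: (D)⁺ = {D, H}, which is a superkey of neither fragment — lossy.
Dependency preservation: the restricted closure of {A, E} across the fragments never reaches {B, F}, so A, E → B, F cannot be enforced without a join — not preserved.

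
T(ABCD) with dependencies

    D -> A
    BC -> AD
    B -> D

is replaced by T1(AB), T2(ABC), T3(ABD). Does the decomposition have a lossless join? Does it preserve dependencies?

lossless and dependency-preserving

Lossless test (chase): Rows 1 and 2 agree on B; apply B→D and equate their D entries. Rows 1 and 3 agree on B; apply B→D and equate their D entries. Row 2 is now all distinguished symbols — the join is lossless.
Dependency preservation: BC → AD is not contained in any single fragment, but the restricted closure of its left-hand side across the fragments still reaches the right-hand side; the remaining FDs each lie inside some fragment. All dependencies are preserved.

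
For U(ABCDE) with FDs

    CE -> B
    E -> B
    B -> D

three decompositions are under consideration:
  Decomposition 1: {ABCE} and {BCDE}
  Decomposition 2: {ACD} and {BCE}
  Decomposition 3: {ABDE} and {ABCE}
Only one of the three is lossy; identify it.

Decomposition 1: common = {BCE}, closure = {BCDE} → lossless.
Decomposition 2: common = {C}, closure = {C} → lossy.
Decomposition 3: common = {ABE}, closure = {ABDE} → lossless.

Decomposition 2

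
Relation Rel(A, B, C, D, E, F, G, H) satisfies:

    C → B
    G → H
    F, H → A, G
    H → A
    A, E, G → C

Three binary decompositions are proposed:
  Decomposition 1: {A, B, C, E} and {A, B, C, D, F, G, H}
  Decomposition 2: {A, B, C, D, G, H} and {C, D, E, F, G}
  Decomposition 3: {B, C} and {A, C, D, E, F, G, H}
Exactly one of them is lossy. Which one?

Decomposition 1: common = {A, B, C}, closure = {A, B, C} → lossy.
Decomposition 2: common = {C, D, G}, closure = {A, B, C, D, G, H} → lossless.
Decomposition 3: common = {C}, closure = {B, C} → lossless.

Decomposition 1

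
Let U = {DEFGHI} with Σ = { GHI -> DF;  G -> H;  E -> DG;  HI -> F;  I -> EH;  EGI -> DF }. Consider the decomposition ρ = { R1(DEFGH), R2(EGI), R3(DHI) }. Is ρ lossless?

Chase test. Columns are DEFGHI; row i has aⱼ where attribute j ∈ Ri, else bᵢⱼ.
Initial tableau (one row per fragment):
  row 1: a1 a2 a3 a4 a5 b16
  row 2: b21 a2 b23 a4 b25 a6
  row 3: a1 b32 b33 b34 a5 a6
Rows 1 and 2 agree on G; apply G→H and equate their H entries.
Rows 1 and 2 agree on E; apply E→DG and equate their DG entries.
Rows 2 and 3 agree on HI; apply HI→F and equate their F entries.
Rows 2 and 3 agree on I; apply I→EH and equate their EH entries.
Rows 1 and 3 agree on E; apply E→DG and equate their DG entries.
No row becomes fully distinguished — the join is lossy.

No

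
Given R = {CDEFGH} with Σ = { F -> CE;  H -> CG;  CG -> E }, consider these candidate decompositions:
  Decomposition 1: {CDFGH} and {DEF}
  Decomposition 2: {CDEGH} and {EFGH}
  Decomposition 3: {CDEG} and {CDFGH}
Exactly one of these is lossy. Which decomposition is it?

Decomposition 2

Decomposition 1: common = {DF}, closure = {CDEF} → lossless.
Decomposition 2: common = {EGH}, closure = {CEGH} → lossy.
Decomposition 3: common = {CDG}, closure = {CDEG} → lossless.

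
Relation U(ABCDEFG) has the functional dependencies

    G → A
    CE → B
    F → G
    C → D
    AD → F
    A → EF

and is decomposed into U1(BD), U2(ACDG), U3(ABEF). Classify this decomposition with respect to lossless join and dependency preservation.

lossy and not dependency-preserving

Lossless test (chase): Rows 2 and 3 agree on A; apply A→EF and equate their EF entries. Rows 2 and 3 agree on F; apply F→G and equate their G entries. No row becomes fully distinguished — the join is lossy.
Dependency preservation: the restricted closure of {CE} across the fragments never reaches {B}, so CE → B cannot be enforced without a join — not preserved.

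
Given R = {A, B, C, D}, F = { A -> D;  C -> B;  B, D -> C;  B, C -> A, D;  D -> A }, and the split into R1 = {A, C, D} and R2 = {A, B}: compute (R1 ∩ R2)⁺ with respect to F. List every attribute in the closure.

R1 ∩ R2 = {A}.
A → D applies, adding D
Closure: {A, D}.

A, D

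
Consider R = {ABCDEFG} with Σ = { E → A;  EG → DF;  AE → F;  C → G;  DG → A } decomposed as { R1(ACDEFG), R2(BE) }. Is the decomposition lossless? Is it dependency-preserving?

lossy but dependency-preserving

Lossless test: (E)⁺ = {AEF}, which is a superkey of neither fragment — lossy.
Dependency preservation: every FD's attributes lie within a single fragment, so each can be enforced locally — preserved.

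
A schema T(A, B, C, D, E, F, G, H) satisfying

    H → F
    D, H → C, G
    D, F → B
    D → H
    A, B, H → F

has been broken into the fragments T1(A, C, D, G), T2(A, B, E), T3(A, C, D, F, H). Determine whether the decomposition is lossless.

No

Chase test. Columns are A, B, C, D, E, F, G, H; row i has aⱼ where attribute j ∈ Ti, else bᵢⱼ.
Initial tableau (one row per fragment):
  row 1: a1 b12 a3 a4 b15 b16 a7 b18
  row 2: a1 a2 b23 b24 a5 b26 b27 b28
  row 3: a1 b32 a3 a4 b35 a6 b37 a8
Rows 1 and 3 agree on D; apply D→H and equate their H entries.
Rows 1 and 3 agree on H; apply H→F and equate their F entries.
Rows 1 and 3 agree on D, H; apply D, H→C, G and equate their C, G entries.
Rows 1 and 3 agree on D, F; apply D, F→B and equate their B entries.
No row becomes fully distinguished — the join is lossy.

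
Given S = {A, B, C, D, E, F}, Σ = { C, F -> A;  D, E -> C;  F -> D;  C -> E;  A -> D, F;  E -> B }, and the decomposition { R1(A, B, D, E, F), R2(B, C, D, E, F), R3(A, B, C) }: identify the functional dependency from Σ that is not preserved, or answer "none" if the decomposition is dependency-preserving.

none

C, F → A: restricted closure across fragments reaches A.
D, E → C lies within R2.
F → D lies within R1.
C → E lies within R2.
A → D, F lies within R1.
E → B lies within R1.
Every dependency is enforceable on the fragments, so the decomposition is dependency-preserving.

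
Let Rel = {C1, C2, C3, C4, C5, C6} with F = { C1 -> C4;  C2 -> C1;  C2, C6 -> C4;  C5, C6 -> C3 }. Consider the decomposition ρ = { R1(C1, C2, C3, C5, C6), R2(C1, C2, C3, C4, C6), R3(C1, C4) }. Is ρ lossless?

Yes

Chase test. Columns are C1, C2, C3, C4, C5, C6; row i has aⱼ where attribute j ∈ Ri, else bᵢⱼ.
Initial tableau (one row per fragment):
  row 1: a1 a2 a3 b14 a5 a6
  row 2: a1 a2 a3 a4 b25 a6
  row 3: a1 b32 b33 a4 b35 b36
Rows 1 and 2 agree on C1; apply C1→C4 and equate their C4 entries.
Row 1 is now all distinguished symbols — the join is lossless.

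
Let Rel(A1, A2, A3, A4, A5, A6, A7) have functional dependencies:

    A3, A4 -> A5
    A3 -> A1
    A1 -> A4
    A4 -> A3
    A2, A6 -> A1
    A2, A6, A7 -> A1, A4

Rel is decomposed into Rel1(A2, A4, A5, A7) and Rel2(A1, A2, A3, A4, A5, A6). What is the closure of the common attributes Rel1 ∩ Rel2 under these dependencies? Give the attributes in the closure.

A1, A2, A3, A4, A5

Rel1 ∩ Rel2 = {A2, A4, A5}.
A4 → A3 applies, adding A3
A3 → A1 applies, adding A1
Closure: {A1, A2, A3, A4, A5}.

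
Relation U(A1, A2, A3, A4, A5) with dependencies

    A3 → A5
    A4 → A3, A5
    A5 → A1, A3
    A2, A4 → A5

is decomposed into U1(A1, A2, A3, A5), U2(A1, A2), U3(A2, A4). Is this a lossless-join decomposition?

Chase test. Columns are A1, A2, A3, A4, A5; row i has aⱼ where attribute j ∈ Ui, else bᵢⱼ.
Initial tableau (one row per fragment):
  row 1: a1 a2 a3 b14 a5
  row 2: a1 a2 b23 b24 b25
  row 3: b31 a2 b33 a4 b35
No row becomes fully distinguished — the join is lossy.

No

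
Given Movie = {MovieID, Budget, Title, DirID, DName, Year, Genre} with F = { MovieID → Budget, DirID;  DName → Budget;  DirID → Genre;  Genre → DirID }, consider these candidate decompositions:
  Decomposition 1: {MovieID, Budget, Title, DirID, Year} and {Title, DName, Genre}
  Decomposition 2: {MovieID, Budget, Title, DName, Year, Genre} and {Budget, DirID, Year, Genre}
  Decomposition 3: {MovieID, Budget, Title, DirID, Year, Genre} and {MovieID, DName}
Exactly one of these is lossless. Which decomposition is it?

Decomposition 1: common = {Title}, closure = {Title} → lossy.
Decomposition 2: common = {Budget, Year, Genre}, closure = {Budget, DirID, Year, Genre} → lossless.
Decomposition 3: common = {MovieID}, closure = {MovieID, Budget, DirID, Genre} → lossy.

Decomposition 2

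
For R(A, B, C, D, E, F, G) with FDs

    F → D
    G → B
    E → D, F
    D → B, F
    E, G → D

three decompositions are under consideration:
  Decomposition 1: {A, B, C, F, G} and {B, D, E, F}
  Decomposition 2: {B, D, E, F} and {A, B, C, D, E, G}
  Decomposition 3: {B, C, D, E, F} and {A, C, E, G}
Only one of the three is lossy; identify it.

Decomposition 1: common = {B, F}, closure = {B, D, F} → lossy.
Decomposition 2: common = {B, D, E}, closure = {B, D, E, F} → lossless.
Decomposition 3: common = {C, E}, closure = {B, C, D, E, F} → lossless.

Decomposition 1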